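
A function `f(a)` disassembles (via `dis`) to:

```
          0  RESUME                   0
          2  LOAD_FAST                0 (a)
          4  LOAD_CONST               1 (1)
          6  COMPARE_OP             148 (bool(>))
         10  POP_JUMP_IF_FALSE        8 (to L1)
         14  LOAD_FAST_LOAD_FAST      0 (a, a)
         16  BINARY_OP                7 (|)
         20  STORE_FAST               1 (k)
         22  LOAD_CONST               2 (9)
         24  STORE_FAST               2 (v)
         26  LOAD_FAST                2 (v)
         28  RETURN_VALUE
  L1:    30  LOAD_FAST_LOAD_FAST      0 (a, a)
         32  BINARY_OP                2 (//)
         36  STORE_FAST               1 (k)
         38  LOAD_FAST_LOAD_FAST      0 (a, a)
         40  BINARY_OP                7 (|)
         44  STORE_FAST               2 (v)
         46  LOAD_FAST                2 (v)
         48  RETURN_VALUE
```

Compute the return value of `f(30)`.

9

LOAD_FAST a → push 30. Stack: [30]
LOAD_CONST → push 1. Stack: [30, 1]
COMPARE_OP bool(>) → 30 vs 1 = True. Stack: [True]
POP_JUMP_IF_FALSE → pop True; no jump. Stack: []
LOAD_FAST_LOAD_FAST a,a → push 30,30. Stack: [30, 30]
BINARY_OP | → 30 | 30 = 30. Stack: [30]
STORE_FAST k → k=30. Stack: []
LOAD_CONST → push 9. Stack: [9]
STORE_FAST v → v=9. Stack: []
LOAD_FAST v → push 9. Stack: [9]
RETURN_VALUE → return 9.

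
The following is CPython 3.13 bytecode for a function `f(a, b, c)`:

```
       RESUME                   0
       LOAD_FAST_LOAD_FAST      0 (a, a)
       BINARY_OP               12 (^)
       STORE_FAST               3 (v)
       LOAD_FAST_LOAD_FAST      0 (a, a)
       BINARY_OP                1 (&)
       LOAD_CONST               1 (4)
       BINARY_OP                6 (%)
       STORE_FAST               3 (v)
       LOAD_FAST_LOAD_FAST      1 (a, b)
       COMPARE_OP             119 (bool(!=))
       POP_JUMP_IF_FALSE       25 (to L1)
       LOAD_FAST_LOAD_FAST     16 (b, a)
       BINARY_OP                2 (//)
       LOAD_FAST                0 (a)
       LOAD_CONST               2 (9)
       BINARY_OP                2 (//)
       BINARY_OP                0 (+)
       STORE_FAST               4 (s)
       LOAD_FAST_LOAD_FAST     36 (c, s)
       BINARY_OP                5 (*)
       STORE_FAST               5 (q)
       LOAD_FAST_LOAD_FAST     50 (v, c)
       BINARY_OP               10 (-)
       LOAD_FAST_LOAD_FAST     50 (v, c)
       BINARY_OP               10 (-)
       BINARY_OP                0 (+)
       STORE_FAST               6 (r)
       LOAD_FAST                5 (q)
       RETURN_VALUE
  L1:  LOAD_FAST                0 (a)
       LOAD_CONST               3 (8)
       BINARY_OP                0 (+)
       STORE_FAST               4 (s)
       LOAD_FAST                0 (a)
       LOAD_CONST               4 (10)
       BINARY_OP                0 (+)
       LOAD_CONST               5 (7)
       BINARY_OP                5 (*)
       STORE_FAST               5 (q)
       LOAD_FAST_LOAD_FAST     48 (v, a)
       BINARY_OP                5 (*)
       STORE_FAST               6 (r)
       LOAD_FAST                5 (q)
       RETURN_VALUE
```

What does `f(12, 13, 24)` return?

LOAD_FAST_LOAD_FAST a,a → push 12,12. Stack: [12, 12]
BINARY_OP ^ → 12 ^ 12 = 0. Stack: [0]
STORE_FAST v → v=0. Stack: []
LOAD_FAST_LOAD_FAST a,a → push 12,12. Stack: [12, 12]
BINARY_OP & → 12 & 12 = 12. Stack: [12]
LOAD_CONST → push 4. Stack: [12, 4]
BINARY_OP % → 12 % 4 = 0. Stack: [0]
STORE_FAST v → v=0. Stack: []
LOAD_FAST_LOAD_FAST a,b → push 12,13. Stack: [12, 13]
COMPARE_OP bool(!=) → 12 vs 13 = True. Stack: [True]
POP_JUMP_IF_FALSE → pop True; no jump. Stack: []
LOAD_FAST_LOAD_FAST b,a → push 13,12. Stack: [13, 12]
BINARY_OP // → 13 // 12 = 1. Stack: [1]
LOAD_FAST a → push 12. Stack: [1, 12]
LOAD_CONST → push 9. Stack: [1, 12, 9]
BINARY_OP // → 12 // 9 = 1. Stack: [1, 1]
BINARY_OP + → 1 + 1 = 2. Stack: [2]
STORE_FAST s → s=2. Stack: []
LOAD_FAST_LOAD_FAST c,s → push 24,2. Stack: [24, 2]
BINARY_OP * → 24 * 2 = 48. Stack: [48]
STORE_FAST q → q=48. Stack: []
LOAD_FAST_LOAD_FAST v,c → push 0,24. Stack: [0, 24]
BINARY_OP - → 0 - 24 = -24. Stack: [-24]
LOAD_FAST_LOAD_FAST v,c → push 0,24. Stack: [-24, 0, 24]
BINARY_OP - → 0 - 24 = -24. Stack: [-24, -24]
BINARY_OP + → -24 + -24 = -48. Stack: [-48]
STORE_FAST r → r=-48. Stack: []
LOAD_FAST q → push 48. Stack: [48]
RETURN_VALUE → return 48.

48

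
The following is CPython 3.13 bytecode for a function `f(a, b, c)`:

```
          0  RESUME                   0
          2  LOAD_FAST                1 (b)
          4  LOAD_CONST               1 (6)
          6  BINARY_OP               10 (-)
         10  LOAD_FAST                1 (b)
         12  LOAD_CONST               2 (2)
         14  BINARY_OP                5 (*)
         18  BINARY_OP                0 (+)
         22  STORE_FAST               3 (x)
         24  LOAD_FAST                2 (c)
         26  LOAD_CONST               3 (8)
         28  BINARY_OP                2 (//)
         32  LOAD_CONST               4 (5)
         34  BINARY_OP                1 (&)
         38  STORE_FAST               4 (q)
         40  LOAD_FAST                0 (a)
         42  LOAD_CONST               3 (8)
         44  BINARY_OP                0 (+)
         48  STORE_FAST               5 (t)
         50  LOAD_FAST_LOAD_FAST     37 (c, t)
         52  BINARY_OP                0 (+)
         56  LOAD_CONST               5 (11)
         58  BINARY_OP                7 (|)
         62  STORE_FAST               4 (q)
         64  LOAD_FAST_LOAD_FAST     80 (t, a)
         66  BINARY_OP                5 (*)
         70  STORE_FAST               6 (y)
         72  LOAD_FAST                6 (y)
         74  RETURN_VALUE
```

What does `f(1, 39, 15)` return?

9

LOAD_FAST b → push 39. Stack: [39]
LOAD_CONST → push 6. Stack: [39, 6]
BINARY_OP - → 39 - 6 = 33. Stack: [33]
LOAD_FAST b → push 39. Stack: [33, 39]
LOAD_CONST → push 2. Stack: [33, 39, 2]
BINARY_OP * → 39 * 2 = 78. Stack: [33, 78]
BINARY_OP + → 33 + 78 = 111. Stack: [111]
STORE_FAST x → x=111. Stack: []
LOAD_FAST c → push 15. Stack: [15]
LOAD_CONST → push 8. Stack: [15, 8]
BINARY_OP // → 15 // 8 = 1. Stack: [1]
LOAD_CONST → push 5. Stack: [1, 5]
BINARY_OP & → 1 & 5 = 1. Stack: [1]
STORE_FAST q → q=1. Stack: []
LOAD_FAST a → push 1. Stack: [1]
LOAD_CONST → push 8. Stack: [1, 8]
BINARY_OP + → 1 + 8 = 9. Stack: [9]
STORE_FAST t → t=9. Stack: []
LOAD_FAST_LOAD_FAST c,t → push 15,9. Stack: [15, 9]
BINARY_OP + → 15 + 9 = 24. Stack: [24]
LOAD_CONST → push 11. Stack: [24, 11]
BINARY_OP | → 24 | 11 = 27. Stack: [27]
STORE_FAST q → q=27. Stack: []
LOAD_FAST_LOAD_FAST t,a → push 9,1. Stack: [9, 1]
BINARY_OP * → 9 * 1 = 9. Stack: [9]
STORE_FAST y → y=9. Stack: []
LOAD_FAST y → push 9. Stack: [9]
RETURN_VALUE → return 9.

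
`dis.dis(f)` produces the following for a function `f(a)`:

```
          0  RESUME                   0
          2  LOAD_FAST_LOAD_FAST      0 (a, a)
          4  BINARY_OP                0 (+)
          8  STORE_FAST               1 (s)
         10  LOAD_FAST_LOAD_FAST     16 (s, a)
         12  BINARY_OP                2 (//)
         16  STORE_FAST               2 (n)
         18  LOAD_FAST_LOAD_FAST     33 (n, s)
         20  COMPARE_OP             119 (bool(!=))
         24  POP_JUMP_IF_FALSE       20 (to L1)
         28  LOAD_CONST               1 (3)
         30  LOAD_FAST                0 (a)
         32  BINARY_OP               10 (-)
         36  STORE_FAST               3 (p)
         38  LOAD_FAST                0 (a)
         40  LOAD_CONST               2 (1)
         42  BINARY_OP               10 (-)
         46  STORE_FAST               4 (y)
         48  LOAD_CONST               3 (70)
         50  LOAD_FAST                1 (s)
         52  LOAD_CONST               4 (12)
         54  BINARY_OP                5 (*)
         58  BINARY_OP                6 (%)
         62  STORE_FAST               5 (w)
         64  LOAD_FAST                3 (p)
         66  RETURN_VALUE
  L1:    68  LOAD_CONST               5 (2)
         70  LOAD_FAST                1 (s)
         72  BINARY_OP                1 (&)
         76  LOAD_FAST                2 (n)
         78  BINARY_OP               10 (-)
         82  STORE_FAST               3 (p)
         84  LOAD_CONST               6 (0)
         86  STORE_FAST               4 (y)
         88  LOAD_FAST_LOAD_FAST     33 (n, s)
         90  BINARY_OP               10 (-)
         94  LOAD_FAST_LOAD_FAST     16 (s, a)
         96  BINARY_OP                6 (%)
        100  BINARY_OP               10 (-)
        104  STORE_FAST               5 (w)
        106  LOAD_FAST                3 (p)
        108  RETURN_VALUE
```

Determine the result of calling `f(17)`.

-14

LOAD_FAST_LOAD_FAST a,a → push 17,17. Stack: [17, 17]
BINARY_OP + → 17 + 17 = 34. Stack: [34]
STORE_FAST s → s=34. Stack: []
LOAD_FAST_LOAD_FAST s,a → push 34,17. Stack: [34, 17]
BINARY_OP // → 34 // 17 = 2. Stack: [2]
STORE_FAST n → n=2. Stack: []
LOAD_FAST_LOAD_FAST n,s → push 2,34. Stack: [2, 34]
COMPARE_OP bool(!=) → 2 vs 34 = True. Stack: [True]
POP_JUMP_IF_FALSE → pop True; no jump. Stack: []
LOAD_CONST → push 3. Stack: [3]
LOAD_FAST a → push 17. Stack: [3, 17]
BINARY_OP - → 3 - 17 = -14. Stack: [-14]
STORE_FAST p → p=-14. Stack: []
LOAD_FAST a → push 17. Stack: [17]
LOAD_CONST → push 1. Stack: [17, 1]
BINARY_OP - → 17 - 1 = 16. Stack: [16]
STORE_FAST y → y=16. Stack: []
LOAD_CONST → push 70. Stack: [70]
LOAD_FAST s → push 34. Stack: [70, 34]
LOAD_CONST → push 12. Stack: [70, 34, 12]
BINARY_OP * → 34 * 12 = 408. Stack: [70, 408]
BINARY_OP % → 70 % 408 = 70. Stack: [70]
STORE_FAST w → w=70. Stack: []
LOAD_FAST p → push -14. Stack: [-14]
RETURN_VALUE → return -14.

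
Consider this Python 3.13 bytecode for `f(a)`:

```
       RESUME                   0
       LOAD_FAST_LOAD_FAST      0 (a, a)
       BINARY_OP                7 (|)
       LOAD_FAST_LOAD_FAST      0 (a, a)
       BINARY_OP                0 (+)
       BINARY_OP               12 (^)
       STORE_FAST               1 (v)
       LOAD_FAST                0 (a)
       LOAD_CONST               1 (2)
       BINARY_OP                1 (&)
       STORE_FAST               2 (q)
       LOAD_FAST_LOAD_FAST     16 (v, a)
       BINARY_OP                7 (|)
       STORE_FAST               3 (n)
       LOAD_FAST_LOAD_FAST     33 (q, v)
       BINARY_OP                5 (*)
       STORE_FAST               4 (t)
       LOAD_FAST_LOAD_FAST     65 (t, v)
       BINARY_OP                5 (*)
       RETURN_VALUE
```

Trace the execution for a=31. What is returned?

2178

LOAD_FAST_LOAD_FAST a,a → push 31,31. Stack: [31, 31]
BINARY_OP | → 31 | 31 = 31. Stack: [31]
LOAD_FAST_LOAD_FAST a,a → push 31,31. Stack: [31, 31, 31]
BINARY_OP + → 31 + 31 = 62. Stack: [31, 62]
BINARY_OP ^ → 31 ^ 62 = 33. Stack: [33]
STORE_FAST v → v=33. Stack: []
LOAD_FAST a → push 31. Stack: [31]
LOAD_CONST → push 2. Stack: [31, 2]
BINARY_OP & → 31 & 2 = 2. Stack: [2]
STORE_FAST q → q=2. Stack: []
LOAD_FAST_LOAD_FAST v,a → push 33,31. Stack: [33, 31]
BINARY_OP | → 33 | 31 = 63. Stack: [63]
STORE_FAST n → n=63. Stack: []
LOAD_FAST_LOAD_FAST q,v → push 2,33. Stack: [2, 33]
BINARY_OP * → 2 * 33 = 66. Stack: [66]
STORE_FAST t → t=66. Stack: []
LOAD_FAST_LOAD_FAST t,v → push 66,33. Stack: [66, 33]
BINARY_OP * → 66 * 33 = 2178. Stack: [2178]
RETURN_VALUE → return 2178.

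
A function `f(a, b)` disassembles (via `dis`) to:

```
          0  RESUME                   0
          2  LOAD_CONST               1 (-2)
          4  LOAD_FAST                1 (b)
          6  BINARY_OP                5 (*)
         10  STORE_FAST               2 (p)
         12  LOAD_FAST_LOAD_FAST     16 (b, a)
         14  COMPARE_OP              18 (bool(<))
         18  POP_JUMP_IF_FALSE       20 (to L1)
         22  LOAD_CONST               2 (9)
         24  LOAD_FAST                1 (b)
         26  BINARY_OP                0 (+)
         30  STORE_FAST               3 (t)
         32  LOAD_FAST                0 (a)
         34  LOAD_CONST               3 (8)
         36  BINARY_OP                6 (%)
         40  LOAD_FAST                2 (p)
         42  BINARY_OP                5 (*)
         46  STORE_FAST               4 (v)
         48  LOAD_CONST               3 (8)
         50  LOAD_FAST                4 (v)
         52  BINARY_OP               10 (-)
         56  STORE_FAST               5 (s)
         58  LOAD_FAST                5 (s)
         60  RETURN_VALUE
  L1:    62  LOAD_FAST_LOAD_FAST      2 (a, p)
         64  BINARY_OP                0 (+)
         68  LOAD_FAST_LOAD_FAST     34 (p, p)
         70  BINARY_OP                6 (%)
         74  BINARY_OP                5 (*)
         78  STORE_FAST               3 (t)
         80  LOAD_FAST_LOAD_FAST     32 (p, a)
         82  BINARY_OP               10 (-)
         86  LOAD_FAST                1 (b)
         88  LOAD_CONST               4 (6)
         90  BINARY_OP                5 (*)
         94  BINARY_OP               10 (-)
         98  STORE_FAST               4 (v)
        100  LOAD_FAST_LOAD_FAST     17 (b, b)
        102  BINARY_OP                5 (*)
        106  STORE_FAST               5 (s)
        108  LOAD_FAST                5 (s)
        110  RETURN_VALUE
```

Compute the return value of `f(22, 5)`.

68

LOAD_CONST → push -2. Stack: [-2]
LOAD_FAST b → push 5. Stack: [-2, 5]
BINARY_OP * → -2 * 5 = -10. Stack: [-10]
STORE_FAST p → p=-10. Stack: []
LOAD_FAST_LOAD_FAST b,a → push 5,22. Stack: [5, 22]
COMPARE_OP bool(<) → 5 vs 22 = True. Stack: [True]
POP_JUMP_IF_FALSE → pop True; no jump. Stack: []
LOAD_CONST → push 9. Stack: [9]
LOAD_FAST b → push 5. Stack: [9, 5]
BINARY_OP + → 9 + 5 = 14. Stack: [14]
STORE_FAST t → t=14. Stack: []
LOAD_FAST a → push 22. Stack: [22]
LOAD_CONST → push 8. Stack: [22, 8]
BINARY_OP % → 22 % 8 = 6. Stack: [6]
LOAD_FAST p → push -10. Stack: [6, -10]
BINARY_OP * → 6 * -10 = -60. Stack: [-60]
STORE_FAST v → v=-60. Stack: []
LOAD_CONST → push 8. Stack: [8]
LOAD_FAST v → push -60. Stack: [8, -60]
BINARY_OP - → 8 - -60 = 68. Stack: [68]
STORE_FAST s → s=68. Stack: []
LOAD_FAST s → push 68. Stack: [68]
RETURN_VALUE → return 68.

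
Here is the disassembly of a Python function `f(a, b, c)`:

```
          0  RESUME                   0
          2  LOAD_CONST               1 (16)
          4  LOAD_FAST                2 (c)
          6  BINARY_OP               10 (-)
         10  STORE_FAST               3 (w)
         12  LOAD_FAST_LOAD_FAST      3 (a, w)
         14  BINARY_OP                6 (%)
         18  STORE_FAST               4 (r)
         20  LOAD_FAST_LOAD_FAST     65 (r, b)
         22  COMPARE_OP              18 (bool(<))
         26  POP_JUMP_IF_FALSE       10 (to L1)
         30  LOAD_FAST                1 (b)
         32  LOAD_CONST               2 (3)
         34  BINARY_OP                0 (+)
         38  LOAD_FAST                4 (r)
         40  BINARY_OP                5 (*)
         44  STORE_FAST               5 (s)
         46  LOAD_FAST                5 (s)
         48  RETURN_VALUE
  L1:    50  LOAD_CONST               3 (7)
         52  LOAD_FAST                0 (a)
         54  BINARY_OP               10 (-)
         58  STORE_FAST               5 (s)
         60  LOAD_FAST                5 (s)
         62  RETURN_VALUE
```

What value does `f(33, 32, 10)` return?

105

LOAD_CONST → push 16. Stack: [16]
LOAD_FAST c → push 10. Stack: [16, 10]
BINARY_OP - → 16 - 10 = 6. Stack: [6]
STORE_FAST w → w=6. Stack: []
LOAD_FAST_LOAD_FAST a,w → push 33,6. Stack: [33, 6]
BINARY_OP % → 33 % 6 = 3. Stack: [3]
STORE_FAST r → r=3. Stack: []
LOAD_FAST_LOAD_FAST r,b → push 3,32. Stack: [3, 32]
COMPARE_OP bool(<) → 3 vs 32 = True. Stack: [True]
POP_JUMP_IF_FALSE → pop True; no jump. Stack: []
LOAD_FAST b → push 32. Stack: [32]
LOAD_CONST → push 3. Stack: [32, 3]
BINARY_OP + → 32 + 3 = 35. Stack: [35]
LOAD_FAST r → push 3. Stack: [35, 3]
BINARY_OP * → 35 * 3 = 105. Stack: [105]
STORE_FAST s → s=105. Stack: []
LOAD_FAST s → push 105. Stack: [105]
RETURN_VALUE → return 105.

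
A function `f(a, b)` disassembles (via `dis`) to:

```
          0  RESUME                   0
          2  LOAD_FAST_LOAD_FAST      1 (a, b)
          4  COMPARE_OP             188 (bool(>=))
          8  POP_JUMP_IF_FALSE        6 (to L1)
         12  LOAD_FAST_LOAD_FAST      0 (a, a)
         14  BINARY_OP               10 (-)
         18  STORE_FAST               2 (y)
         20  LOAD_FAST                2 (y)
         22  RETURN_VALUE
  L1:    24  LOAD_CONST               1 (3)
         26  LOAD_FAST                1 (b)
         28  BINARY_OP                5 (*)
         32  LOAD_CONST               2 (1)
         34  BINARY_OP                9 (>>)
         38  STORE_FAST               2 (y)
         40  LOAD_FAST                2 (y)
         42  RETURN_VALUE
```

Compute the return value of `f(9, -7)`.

LOAD_FAST_LOAD_FAST a,b → push 9,-7. Stack: [9, -7]
COMPARE_OP bool(>=) → 9 vs -7 = True. Stack: [True]
POP_JUMP_IF_FALSE → pop True; no jump. Stack: []
LOAD_FAST_LOAD_FAST a,a → push 9,9. Stack: [9, 9]
BINARY_OP - → 9 - 9 = 0. Stack: [0]
STORE_FAST y → y=0. Stack: []
LOAD_FAST y → push 0. Stack: [0]
RETURN_VALUE → return 0.

0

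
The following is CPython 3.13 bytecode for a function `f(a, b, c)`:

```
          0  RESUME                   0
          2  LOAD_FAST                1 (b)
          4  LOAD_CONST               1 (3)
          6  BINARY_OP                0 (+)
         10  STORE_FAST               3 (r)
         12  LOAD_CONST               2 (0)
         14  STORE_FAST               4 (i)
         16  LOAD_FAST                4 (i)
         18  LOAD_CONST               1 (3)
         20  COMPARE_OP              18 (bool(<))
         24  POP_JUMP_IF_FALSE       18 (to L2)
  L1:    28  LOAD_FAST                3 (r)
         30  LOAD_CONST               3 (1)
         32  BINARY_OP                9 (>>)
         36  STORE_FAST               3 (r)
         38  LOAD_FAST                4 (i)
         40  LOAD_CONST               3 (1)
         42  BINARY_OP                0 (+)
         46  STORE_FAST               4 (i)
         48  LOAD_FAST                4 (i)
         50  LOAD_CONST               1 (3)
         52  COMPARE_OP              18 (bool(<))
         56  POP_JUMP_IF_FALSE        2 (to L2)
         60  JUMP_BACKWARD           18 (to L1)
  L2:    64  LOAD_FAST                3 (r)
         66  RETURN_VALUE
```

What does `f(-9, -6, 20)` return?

-1

LOAD_FAST b → push -6. Stack: [-6]
LOAD_CONST → push 3. Stack: [-6, 3]
BINARY_OP + → -6 + 3 = -3. Stack: [-3]
STORE_FAST r → r=-3. Stack: []
LOAD_CONST → push 0. Stack: [0]
STORE_FAST i → i=0. Stack: []
LOAD_FAST i → push 0. Stack: [0]
LOAD_CONST → push 3. Stack: [0, 3]
COMPARE_OP bool(<) → 0 vs 3 = True. Stack: [True]
POP_JUMP_IF_FALSE → pop True; no jump. Stack: []
LOAD_FAST r → push -3. Stack: [-3]
LOAD_CONST → push 1. Stack: [-3, 1]
BINARY_OP >> → -3 >> 1 = -2. Stack: [-2]
STORE_FAST r → r=-2. Stack: []
LOAD_FAST i → push 0. Stack: [0]
LOAD_CONST → push 1. Stack: [0, 1]
BINARY_OP + → 0 + 1 = 1. Stack: [1]
STORE_FAST i → i=1. Stack: []
LOAD_FAST i → push 1. Stack: [1]
LOAD_CONST → push 3. Stack: [1, 3]
COMPARE_OP bool(<) → 1 vs 3 = True. Stack: [True]
POP_JUMP_IF_FALSE → pop True; no jump. Stack: []
LOAD_FAST r → push -2. Stack: [-2]
LOAD_CONST → push 1. Stack: [-2, 1]
BINARY_OP >> → -2 >> 1 = -1. Stack: [-1]
STORE_FAST r → r=-1. Stack: []
LOAD_FAST i → push 1. Stack: [1]
LOAD_CONST → push 1. Stack: [1, 1]
BINARY_OP + → 1 + 1 = 2. Stack: [2]
STORE_FAST i → i=2. Stack: []
LOAD_FAST i → push 2. Stack: [2]
LOAD_CONST → push 3. Stack: [2, 3]
COMPARE_OP bool(<) → 2 vs 3 = True. Stack: [True]
POP_JUMP_IF_FALSE → pop True; no jump. Stack: []
LOAD_FAST r → push -1. Stack: [-1]
LOAD_CONST → push 1. Stack: [-1, 1]
BINARY_OP >> → -1 >> 1 = -1. Stack: [-1]
STORE_FAST r → r=-1. Stack: []
LOAD_FAST i → push 2. Stack: [2]
LOAD_CONST → push 1. Stack: [2, 1]
BINARY_OP + → 2 + 1 = 3. Stack: [3]
STORE_FAST i → i=3. Stack: []
LOAD_FAST i → push 3. Stack: [3]
LOAD_CONST → push 3. Stack: [3, 3]
COMPARE_OP bool(<) → 3 vs 3 = False. Stack: [False]
POP_JUMP_IF_FALSE → pop False; jump. Stack: []
LOAD_FAST r → push -1. Stack: [-1]
RETURN_VALUE → return -1.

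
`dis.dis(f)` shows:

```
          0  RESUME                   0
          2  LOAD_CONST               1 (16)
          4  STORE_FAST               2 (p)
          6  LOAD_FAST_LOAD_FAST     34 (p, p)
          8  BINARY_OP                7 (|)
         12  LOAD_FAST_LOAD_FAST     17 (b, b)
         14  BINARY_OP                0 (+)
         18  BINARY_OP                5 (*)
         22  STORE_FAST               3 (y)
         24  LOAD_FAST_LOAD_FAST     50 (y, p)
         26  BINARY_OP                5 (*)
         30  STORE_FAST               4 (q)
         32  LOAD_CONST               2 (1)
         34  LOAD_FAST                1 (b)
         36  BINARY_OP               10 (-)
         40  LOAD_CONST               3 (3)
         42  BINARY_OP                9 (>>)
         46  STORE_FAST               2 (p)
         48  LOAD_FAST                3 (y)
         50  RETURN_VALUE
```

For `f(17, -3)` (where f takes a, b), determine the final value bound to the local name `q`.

-1536

LOAD_CONST → push 16. Stack: [16]
STORE_FAST p → p=16. Stack: []
LOAD_FAST_LOAD_FAST p,p → push 16,16. Stack: [16, 16]
BINARY_OP | → 16 | 16 = 16. Stack: [16]
LOAD_FAST_LOAD_FAST b,b → push -3,-3. Stack: [16, -3, -3]
BINARY_OP + → -3 + -3 = -6. Stack: [16, -6]
BINARY_OP * → 16 * -6 = -96. Stack: [-96]
STORE_FAST y → y=-96. Stack: []
LOAD_FAST_LOAD_FAST y,p → push -96,16. Stack: [-96, 16]
BINARY_OP * → -96 * 16 = -1536. Stack: [-1536]
STORE_FAST q → q=-1536. Stack: []
LOAD_CONST → push 1. Stack: [1]
LOAD_FAST b → push -3. Stack: [1, -3]
BINARY_OP - → 1 - -3 = 4. Stack: [4]
LOAD_CONST → push 3. Stack: [4, 3]
BINARY_OP >> → 4 >> 3 = 0. Stack: [0]
STORE_FAST p → p=0. Stack: []
LOAD_FAST y → push -96. Stack: [-96]
RETURN_VALUE → return -96.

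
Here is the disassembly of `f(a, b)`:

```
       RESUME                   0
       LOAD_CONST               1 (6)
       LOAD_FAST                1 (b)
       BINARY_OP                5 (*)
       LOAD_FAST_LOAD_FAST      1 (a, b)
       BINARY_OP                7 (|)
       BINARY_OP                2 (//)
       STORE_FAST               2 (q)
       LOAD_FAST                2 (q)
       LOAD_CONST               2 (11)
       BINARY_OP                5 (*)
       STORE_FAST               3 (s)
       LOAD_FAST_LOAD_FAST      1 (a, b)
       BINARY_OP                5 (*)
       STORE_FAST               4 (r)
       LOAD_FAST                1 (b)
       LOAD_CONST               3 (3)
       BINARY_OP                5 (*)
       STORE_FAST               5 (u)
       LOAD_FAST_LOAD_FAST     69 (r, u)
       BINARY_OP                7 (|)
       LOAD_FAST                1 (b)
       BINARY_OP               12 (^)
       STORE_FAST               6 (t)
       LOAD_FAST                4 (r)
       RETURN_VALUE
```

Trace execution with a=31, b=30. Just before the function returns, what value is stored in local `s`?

55

LOAD_CONST → push 6. Stack: [6]
LOAD_FAST b → push 30. Stack: [6, 30]
BINARY_OP * → 6 * 30 = 180. Stack: [180]
LOAD_FAST_LOAD_FAST a,b → push 31,30. Stack: [180, 31, 30]
BINARY_OP | → 31 | 30 = 31. Stack: [180, 31]
BINARY_OP // → 180 // 31 = 5. Stack: [5]
STORE_FAST q → q=5. Stack: []
LOAD_FAST q → push 5. Stack: [5]
LOAD_CONST → push 11. Stack: [5, 11]
BINARY_OP * → 5 * 11 = 55. Stack: [55]
STORE_FAST s → s=55. Stack: []
LOAD_FAST_LOAD_FAST a,b → push 31,30. Stack: [31, 30]
BINARY_OP * → 31 * 30 = 930. Stack: [930]
STORE_FAST r → r=930. Stack: []
LOAD_FAST b → push 30. Stack: [30]
LOAD_CONST → push 3. Stack: [30, 3]
BINARY_OP * → 30 * 3 = 90. Stack: [90]
STORE_FAST u → u=90. Stack: []
LOAD_FAST_LOAD_FAST r,u → push 930,90. Stack: [930, 90]
BINARY_OP | → 930 | 90 = 1018. Stack: [1018]
LOAD_FAST b → push 30. Stack: [1018, 30]
BINARY_OP ^ → 1018 ^ 30 = 996. Stack: [996]
STORE_FAST t → t=996. Stack: []
LOAD_FAST r → push 930. Stack: [930]
RETURN_VALUE → return 930.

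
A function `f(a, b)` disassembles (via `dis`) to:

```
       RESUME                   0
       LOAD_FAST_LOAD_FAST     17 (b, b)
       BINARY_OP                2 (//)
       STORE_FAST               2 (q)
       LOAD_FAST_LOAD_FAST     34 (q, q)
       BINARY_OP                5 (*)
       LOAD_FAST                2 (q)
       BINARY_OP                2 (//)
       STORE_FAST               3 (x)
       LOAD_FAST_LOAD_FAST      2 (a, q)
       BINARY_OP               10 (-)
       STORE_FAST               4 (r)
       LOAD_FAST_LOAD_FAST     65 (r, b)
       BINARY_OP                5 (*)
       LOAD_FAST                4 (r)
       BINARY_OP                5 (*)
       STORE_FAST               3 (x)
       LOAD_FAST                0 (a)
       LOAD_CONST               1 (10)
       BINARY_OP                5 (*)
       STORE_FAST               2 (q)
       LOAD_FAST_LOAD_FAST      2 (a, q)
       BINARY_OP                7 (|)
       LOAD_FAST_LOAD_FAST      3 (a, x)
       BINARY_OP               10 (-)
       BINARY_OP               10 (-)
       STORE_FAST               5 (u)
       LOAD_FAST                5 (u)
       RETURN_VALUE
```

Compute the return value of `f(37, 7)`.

LOAD_FAST_LOAD_FAST b,b → push 7,7. Stack: [7, 7]
BINARY_OP // → 7 // 7 = 1. Stack: [1]
STORE_FAST q → q=1. Stack: []
LOAD_FAST_LOAD_FAST q,q → push 1,1. Stack: [1, 1]
BINARY_OP * → 1 * 1 = 1. Stack: [1]
LOAD_FAST q → push 1. Stack: [1, 1]
BINARY_OP // → 1 // 1 = 1. Stack: [1]
STORE_FAST x → x=1. Stack: []
LOAD_FAST_LOAD_FAST a,q → push 37,1. Stack: [37, 1]
BINARY_OP - → 37 - 1 = 36. Stack: [36]
STORE_FAST r → r=36. Stack: []
LOAD_FAST_LOAD_FAST r,b → push 36,7. Stack: [36, 7]
BINARY_OP * → 36 * 7 = 252. Stack: [252]
LOAD_FAST r → push 36. Stack: [252, 36]
BINARY_OP * → 252 * 36 = 9072. Stack: [9072]
STORE_FAST x → x=9072. Stack: []
LOAD_FAST a → push 37. Stack: [37]
LOAD_CONST → push 10. Stack: [37, 10]
BINARY_OP * → 37 * 10 = 370. Stack: [370]
STORE_FAST q → q=370. Stack: []
LOAD_FAST_LOAD_FAST a,q → push 37,370. Stack: [37, 370]
BINARY_OP | → 37 | 370 = 375. Stack: [375]
LOAD_FAST_LOAD_FAST a,x → push 37,9072. Stack: [375, 37, 9072]
BINARY_OP - → 37 - 9072 = -9035. Stack: [375, -9035]
BINARY_OP - → 375 - -9035 = 9410. Stack: [9410]
STORE_FAST u → u=9410. Stack: []
LOAD_FAST u → push 9410. Stack: [9410]
RETURN_VALUE → return 9410.

9410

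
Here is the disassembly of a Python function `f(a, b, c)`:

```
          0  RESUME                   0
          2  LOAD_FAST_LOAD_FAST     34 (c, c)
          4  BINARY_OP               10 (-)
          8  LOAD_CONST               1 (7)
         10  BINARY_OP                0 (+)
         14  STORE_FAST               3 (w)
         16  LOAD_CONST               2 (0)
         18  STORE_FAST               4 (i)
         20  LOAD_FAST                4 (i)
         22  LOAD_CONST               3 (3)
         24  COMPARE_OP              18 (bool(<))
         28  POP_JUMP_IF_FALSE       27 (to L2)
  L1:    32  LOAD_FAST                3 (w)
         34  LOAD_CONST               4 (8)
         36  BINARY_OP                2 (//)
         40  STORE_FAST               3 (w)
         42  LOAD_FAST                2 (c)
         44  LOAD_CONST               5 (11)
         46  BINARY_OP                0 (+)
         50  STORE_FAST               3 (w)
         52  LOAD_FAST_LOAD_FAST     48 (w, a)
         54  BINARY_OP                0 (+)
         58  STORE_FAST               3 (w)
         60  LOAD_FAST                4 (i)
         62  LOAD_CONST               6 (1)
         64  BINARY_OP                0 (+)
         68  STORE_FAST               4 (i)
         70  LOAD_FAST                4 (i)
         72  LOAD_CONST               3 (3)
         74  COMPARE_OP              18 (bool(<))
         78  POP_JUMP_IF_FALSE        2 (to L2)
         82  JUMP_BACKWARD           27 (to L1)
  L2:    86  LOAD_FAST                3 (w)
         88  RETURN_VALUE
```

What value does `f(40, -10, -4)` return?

LOAD_FAST_LOAD_FAST c,c → push -4,-4
BINARY_OP - → -4 - -4 = 0
LOAD_CONST → push 7
BINARY_OP + → 0 + 7 = 7
STORE_FAST w → w=7
LOAD_CONST → push 0
STORE_FAST i → i=0
LOAD_FAST i → push 0
LOAD_CONST → push 3
COMPARE_OP bool(<) → 0 vs 3 = True
POP_JUMP_IF_FALSE → pop True; no jump
LOAD_FAST w → push 7
LOAD_CONST → push 8
BINARY_OP // → 7 // 8 = 0
STORE_FAST w → w=0
LOAD_FAST c → push -4
LOAD_CONST → push 11
BINARY_OP + → -4 + 11 = 7
STORE_FAST w → w=7
LOAD_FAST_LOAD_FAST w,a → push 7,40
BINARY_OP + → 7 + 40 = 47
STORE_FAST w → w=47
LOAD_FAST i → push 0
LOAD_CONST → push 1
BINARY_OP + → 0 + 1 = 1
STORE_FAST i → i=1
LOAD_FAST i → push 1
LOAD_CONST → push 3
COMPARE_OP bool(<) → 1 vs 3 = True
POP_JUMP_IF_FALSE → pop True; no jump
LOAD_FAST w → push 47
LOAD_CONST → push 8
BINARY_OP // → 47 // 8 = 5
STORE_FAST w → w=5
LOAD_FAST c → push -4
LOAD_CONST → push 11
BINARY_OP + → -4 + 11 = 7
STORE_FAST w → w=7
LOAD_FAST_LOAD_FAST w,a → push 7,40
BINARY_OP + → 7 + 40 = 47
STORE_FAST w → w=47
LOAD_FAST i → push 1
LOAD_CONST → push 1
BINARY_OP + → 1 + 1 = 2
STORE_FAST i → i=2
LOAD_FAST i → push 2
LOAD_CONST → push 3
COMPARE_OP bool(<) → 2 vs 3 = True
POP_JUMP_IF_FALSE → pop True; no jump
LOAD_FAST w → push 47
LOAD_CONST → push 8
BINARY_OP // → 47 // 8 = 5
STORE_FAST w → w=5
LOAD_FAST c → push -4
LOAD_CONST → push 11
BINARY_OP + → -4 + 11 = 7
STORE_FAST w → w=7
LOAD_FAST_LOAD_FAST w,a → push 7,40
BINARY_OP + → 7 + 40 = 47
STORE_FAST w → w=47
LOAD_FAST i → push 2
LOAD_CONST → push 1
BINARY_OP + → 2 + 1 = 3
STORE_FAST i → i=3
LOAD_FAST i → push 3
LOAD_CONST → push 3
COMPARE_OP bool(<) → 3 vs 3 = False
POP_JUMP_IF_FALSE → pop False; jump
LOAD_FAST w → push 47
RETURN_VALUE → return 47.

47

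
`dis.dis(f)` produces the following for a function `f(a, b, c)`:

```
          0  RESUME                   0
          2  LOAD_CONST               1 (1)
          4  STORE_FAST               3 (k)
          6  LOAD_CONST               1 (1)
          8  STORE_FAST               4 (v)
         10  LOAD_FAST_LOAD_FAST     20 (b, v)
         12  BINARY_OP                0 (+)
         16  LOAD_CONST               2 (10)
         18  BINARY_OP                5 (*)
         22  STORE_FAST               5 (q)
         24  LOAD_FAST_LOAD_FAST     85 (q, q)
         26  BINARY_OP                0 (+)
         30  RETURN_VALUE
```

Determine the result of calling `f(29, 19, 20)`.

400

LOAD_CONST → push 1. Stack: [1]
STORE_FAST k → k=1. Stack: []
LOAD_CONST → push 1. Stack: [1]
STORE_FAST v → v=1. Stack: []
LOAD_FAST_LOAD_FAST b,v → push 19,1. Stack: [19, 1]
BINARY_OP + → 19 + 1 = 20. Stack: [20]
LOAD_CONST → push 10. Stack: [20, 10]
BINARY_OP * → 20 * 10 = 200. Stack: [200]
STORE_FAST q → q=200. Stack: []
LOAD_FAST_LOAD_FAST q,q → push 200,200. Stack: [200, 200]
BINARY_OP + → 200 + 200 = 400. Stack: [400]
RETURN_VALUE → return 400.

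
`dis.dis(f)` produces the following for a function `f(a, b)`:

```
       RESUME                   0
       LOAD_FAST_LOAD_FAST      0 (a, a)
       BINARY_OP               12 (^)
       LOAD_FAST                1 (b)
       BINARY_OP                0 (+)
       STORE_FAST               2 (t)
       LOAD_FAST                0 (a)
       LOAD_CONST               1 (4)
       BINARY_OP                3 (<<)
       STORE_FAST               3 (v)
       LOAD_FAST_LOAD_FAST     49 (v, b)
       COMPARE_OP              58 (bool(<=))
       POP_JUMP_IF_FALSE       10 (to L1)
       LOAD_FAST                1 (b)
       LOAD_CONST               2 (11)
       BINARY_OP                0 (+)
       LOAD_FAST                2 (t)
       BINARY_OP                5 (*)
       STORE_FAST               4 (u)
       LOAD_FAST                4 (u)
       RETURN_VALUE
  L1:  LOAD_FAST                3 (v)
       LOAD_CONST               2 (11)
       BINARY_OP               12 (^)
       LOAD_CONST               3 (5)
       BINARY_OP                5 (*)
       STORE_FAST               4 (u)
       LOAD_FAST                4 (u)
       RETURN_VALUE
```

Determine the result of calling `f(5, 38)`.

LOAD_FAST_LOAD_FAST a,a → push 5,5. Stack: [5, 5]
BINARY_OP ^ → 5 ^ 5 = 0. Stack: [0]
LOAD_FAST b → push 38. Stack: [0, 38]
BINARY_OP + → 0 + 38 = 38. Stack: [38]
STORE_FAST t → t=38. Stack: []
LOAD_FAST a → push 5. Stack: [5]
LOAD_CONST → push 4. Stack: [5, 4]
BINARY_OP << → 5 << 4 = 80. Stack: [80]
STORE_FAST v → v=80. Stack: []
LOAD_FAST_LOAD_FAST v,b → push 80,38. Stack: [80, 38]
COMPARE_OP bool(<=) → 80 vs 38 = False. Stack: [False]
POP_JUMP_IF_FALSE → pop False; jump. Stack: []
LOAD_FAST v → push 80. Stack: [80]
LOAD_CONST → push 11. Stack: [80, 11]
BINARY_OP ^ → 80 ^ 11 = 91. Stack: [91]
LOAD_CONST → push 5. Stack: [91, 5]
BINARY_OP * → 91 * 5 = 455. Stack: [455]
STORE_FAST u → u=455. Stack: []
LOAD_FAST u → push 455. Stack: [455]
RETURN_VALUE → return 455.

455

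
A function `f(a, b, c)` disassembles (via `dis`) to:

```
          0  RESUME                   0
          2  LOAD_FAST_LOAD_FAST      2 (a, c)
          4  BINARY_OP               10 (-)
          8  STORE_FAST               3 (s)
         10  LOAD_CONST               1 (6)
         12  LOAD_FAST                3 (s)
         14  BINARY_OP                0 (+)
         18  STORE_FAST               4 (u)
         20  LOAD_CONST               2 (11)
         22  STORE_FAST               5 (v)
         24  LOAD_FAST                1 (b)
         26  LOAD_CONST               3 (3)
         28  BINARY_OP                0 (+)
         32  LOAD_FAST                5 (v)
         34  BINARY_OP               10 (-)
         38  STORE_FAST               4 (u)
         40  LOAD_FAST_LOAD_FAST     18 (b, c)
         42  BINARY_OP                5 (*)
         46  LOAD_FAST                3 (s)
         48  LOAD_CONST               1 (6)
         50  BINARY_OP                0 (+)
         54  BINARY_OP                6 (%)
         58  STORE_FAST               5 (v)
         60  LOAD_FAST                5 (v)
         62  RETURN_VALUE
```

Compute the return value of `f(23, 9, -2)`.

13

LOAD_FAST_LOAD_FAST a,c → push 23,-2. Stack: [23, -2]
BINARY_OP - → 23 - -2 = 25. Stack: [25]
STORE_FAST s → s=25. Stack: []
LOAD_CONST → push 6. Stack: [6]
LOAD_FAST s → push 25. Stack: [6, 25]
BINARY_OP + → 6 + 25 = 31. Stack: [31]
STORE_FAST u → u=31. Stack: []
LOAD_CONST → push 11. Stack: [11]
STORE_FAST v → v=11. Stack: []
LOAD_FAST b → push 9. Stack: [9]
LOAD_CONST → push 3. Stack: [9, 3]
BINARY_OP + → 9 + 3 = 12. Stack: [12]
LOAD_FAST v → push 11. Stack: [12, 11]
BINARY_OP - → 12 - 11 = 1. Stack: [1]
STORE_FAST u → u=1. Stack: []
LOAD_FAST_LOAD_FAST b,c → push 9,-2. Stack: [9, -2]
BINARY_OP * → 9 * -2 = -18. Stack: [-18]
LOAD_FAST s → push 25. Stack: [-18, 25]
LOAD_CONST → push 6. Stack: [-18, 25, 6]
BINARY_OP + → 25 + 6 = 31. Stack: [-18, 31]
BINARY_OP % → -18 % 31 = 13. Stack: [13]
STORE_FAST v → v=13. Stack: []
LOAD_FAST v → push 13. Stack: [13]
RETURN_VALUE → return 13.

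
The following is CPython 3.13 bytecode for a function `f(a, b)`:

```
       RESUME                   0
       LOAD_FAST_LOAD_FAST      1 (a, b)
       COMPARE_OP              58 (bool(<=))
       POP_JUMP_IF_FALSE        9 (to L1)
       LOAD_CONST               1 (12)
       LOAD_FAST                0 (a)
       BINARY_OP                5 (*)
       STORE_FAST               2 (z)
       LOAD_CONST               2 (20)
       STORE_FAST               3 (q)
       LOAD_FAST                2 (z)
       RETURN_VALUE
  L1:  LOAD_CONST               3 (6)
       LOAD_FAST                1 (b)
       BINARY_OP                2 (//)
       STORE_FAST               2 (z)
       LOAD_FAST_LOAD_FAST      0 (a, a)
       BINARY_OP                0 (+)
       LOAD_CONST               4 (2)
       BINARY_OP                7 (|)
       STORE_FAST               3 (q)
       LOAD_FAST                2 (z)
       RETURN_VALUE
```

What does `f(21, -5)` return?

-2

LOAD_FAST_LOAD_FAST a,b → push 21,-5. Stack: [21, -5]
COMPARE_OP bool(<=) → 21 vs -5 = False. Stack: [False]
POP_JUMP_IF_FALSE → pop False; jump. Stack: []
LOAD_CONST → push 6. Stack: [6]
LOAD_FAST b → push -5. Stack: [6, -5]
BINARY_OP // → 6 // -5 = -2. Stack: [-2]
STORE_FAST z → z=-2. Stack: []
LOAD_FAST_LOAD_FAST a,a → push 21,21. Stack: [21, 21]
BINARY_OP + → 21 + 21 = 42. Stack: [42]
LOAD_CONST → push 2. Stack: [42, 2]
BINARY_OP | → 42 | 2 = 42. Stack: [42]
STORE_FAST q → q=42. Stack: []
LOAD_FAST z → push -2. Stack: [-2]
RETURN_VALUE → return -2.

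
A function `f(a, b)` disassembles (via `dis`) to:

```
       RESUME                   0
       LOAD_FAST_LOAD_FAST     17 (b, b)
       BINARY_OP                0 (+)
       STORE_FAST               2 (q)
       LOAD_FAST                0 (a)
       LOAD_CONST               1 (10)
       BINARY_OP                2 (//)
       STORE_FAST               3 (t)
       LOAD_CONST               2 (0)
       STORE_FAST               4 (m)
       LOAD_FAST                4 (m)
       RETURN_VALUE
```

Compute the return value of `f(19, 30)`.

LOAD_FAST_LOAD_FAST b,b → push 30,30. Stack: [30, 30]
BINARY_OP + → 30 + 30 = 60. Stack: [60]
STORE_FAST q → q=60. Stack: []
LOAD_FAST a → push 19. Stack: [19]
LOAD_CONST → push 10. Stack: [19, 10]
BINARY_OP // → 19 // 10 = 1. Stack: [1]
STORE_FAST t → t=1. Stack: []
LOAD_CONST → push 0. Stack: [0]
STORE_FAST m → m=0. Stack: []
LOAD_FAST m → push 0. Stack: [0]
RETURN_VALUE → return 0.

0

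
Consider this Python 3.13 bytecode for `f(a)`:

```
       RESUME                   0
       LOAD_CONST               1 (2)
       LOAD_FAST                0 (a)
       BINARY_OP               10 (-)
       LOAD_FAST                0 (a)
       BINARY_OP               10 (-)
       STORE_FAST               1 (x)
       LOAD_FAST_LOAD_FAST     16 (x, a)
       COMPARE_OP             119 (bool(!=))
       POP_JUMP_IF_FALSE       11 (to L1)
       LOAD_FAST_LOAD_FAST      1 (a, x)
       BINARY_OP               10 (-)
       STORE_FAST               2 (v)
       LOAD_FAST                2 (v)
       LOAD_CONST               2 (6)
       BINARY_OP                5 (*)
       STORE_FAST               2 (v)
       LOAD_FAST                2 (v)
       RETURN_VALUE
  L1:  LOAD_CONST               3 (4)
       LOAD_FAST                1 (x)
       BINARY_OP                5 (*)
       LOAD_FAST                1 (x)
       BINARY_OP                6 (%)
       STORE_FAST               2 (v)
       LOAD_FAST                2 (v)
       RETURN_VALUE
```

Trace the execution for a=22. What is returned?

384

LOAD_CONST → push 2. Stack: [2]
LOAD_FAST a → push 22. Stack: [2, 22]
BINARY_OP - → 2 - 22 = -20. Stack: [-20]
LOAD_FAST a → push 22. Stack: [-20, 22]
BINARY_OP - → -20 - 22 = -42. Stack: [-42]
STORE_FAST x → x=-42. Stack: []
LOAD_FAST_LOAD_FAST x,a → push -42,22. Stack: [-42, 22]
COMPARE_OP bool(!=) → -42 vs 22 = True. Stack: [True]
POP_JUMP_IF_FALSE → pop True; no jump. Stack: []
LOAD_FAST_LOAD_FAST a,x → push 22,-42. Stack: [22, -42]
BINARY_OP - → 22 - -42 = 64. Stack: [64]
STORE_FAST v → v=64. Stack: []
LOAD_FAST v → push 64. Stack: [64]
LOAD_CONST → push 6. Stack: [64, 6]
BINARY_OP * → 64 * 6 = 384. Stack: [384]
STORE_FAST v → v=384. Stack: []
LOAD_FAST v → push 384. Stack: [384]
RETURN_VALUE → return 384.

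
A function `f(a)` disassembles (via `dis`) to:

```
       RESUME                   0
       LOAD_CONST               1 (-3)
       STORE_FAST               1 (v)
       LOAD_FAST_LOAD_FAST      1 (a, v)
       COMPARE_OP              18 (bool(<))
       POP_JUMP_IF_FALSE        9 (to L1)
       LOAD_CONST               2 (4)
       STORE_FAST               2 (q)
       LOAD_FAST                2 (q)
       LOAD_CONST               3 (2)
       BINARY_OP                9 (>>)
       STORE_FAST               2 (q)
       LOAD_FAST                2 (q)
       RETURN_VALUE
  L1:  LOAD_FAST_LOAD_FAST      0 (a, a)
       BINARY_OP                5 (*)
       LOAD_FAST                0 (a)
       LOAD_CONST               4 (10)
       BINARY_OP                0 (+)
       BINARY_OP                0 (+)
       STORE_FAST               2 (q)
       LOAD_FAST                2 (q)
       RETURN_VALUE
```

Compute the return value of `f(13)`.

192

LOAD_CONST → push -3. Stack: [-3]
STORE_FAST v → v=-3. Stack: []
LOAD_FAST_LOAD_FAST a,v → push 13,-3. Stack: [13, -3]
COMPARE_OP bool(<) → 13 vs -3 = False. Stack: [False]
POP_JUMP_IF_FALSE → pop False; jump. Stack: []
LOAD_FAST_LOAD_FAST a,a → push 13,13. Stack: [13, 13]
BINARY_OP * → 13 * 13 = 169. Stack: [169]
LOAD_FAST a → push 13. Stack: [169, 13]
LOAD_CONST → push 10. Stack: [169, 13, 10]
BINARY_OP + → 13 + 10 = 23. Stack: [169, 23]
BINARY_OP + → 169 + 23 = 192. Stack: [192]
STORE_FAST q → q=192. Stack: []
LOAD_FAST q → push 192. Stack: [192]
RETURN_VALUE → return 192.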